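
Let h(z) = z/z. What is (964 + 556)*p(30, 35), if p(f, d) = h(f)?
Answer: 1520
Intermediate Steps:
h(z) = 1
p(f, d) = 1
(964 + 556)*p(30, 35) = (964 + 556)*1 = 1520*1 = 1520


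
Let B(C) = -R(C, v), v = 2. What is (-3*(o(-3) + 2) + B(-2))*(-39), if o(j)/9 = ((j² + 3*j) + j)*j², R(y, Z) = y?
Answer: -28275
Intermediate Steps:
B(C) = -C
o(j) = 9*j²*(j² + 4*j) (o(j) = 9*(((j² + 3*j) + j)*j²) = 9*((j² + 4*j)*j²) = 9*(j²*(j² + 4*j)) = 9*j²*(j² + 4*j))
(-3*(o(-3) + 2) + B(-2))*(-39) = (-3*(9*(-3)³*(4 - 3) + 2) - 1*(-2))*(-39) = (-3*(9*(-27)*1 + 2) + 2)*(-39) = (-3*(-243 + 2) + 2)*(-39) = (-3*(-241) + 2)*(-39) = (723 + 2)*(-39) = 725*(-39) = -28275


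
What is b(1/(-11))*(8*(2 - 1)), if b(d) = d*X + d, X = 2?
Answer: -24/11 ≈ -2.1818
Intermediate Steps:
b(d) = 3*d (b(d) = d*2 + d = 2*d + d = 3*d)
b(1/(-11))*(8*(2 - 1)) = (3/(-11))*(8*(2 - 1)) = (3*(-1/11))*(8*1) = -3/11*8 = -24/11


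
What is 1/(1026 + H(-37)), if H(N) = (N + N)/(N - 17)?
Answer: 27/27739 ≈ 0.00097336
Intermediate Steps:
H(N) = 2*N/(-17 + N) (H(N) = (2*N)/(-17 + N) = 2*N/(-17 + N))
1/(1026 + H(-37)) = 1/(1026 + 2*(-37)/(-17 - 37)) = 1/(1026 + 2*(-37)/(-54)) = 1/(1026 + 2*(-37)*(-1/54)) = 1/(1026 + 37/27) = 1/(27739/27) = 27/27739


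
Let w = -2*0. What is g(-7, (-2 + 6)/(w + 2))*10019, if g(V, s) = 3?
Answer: 30057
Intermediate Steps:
w = 0
g(-7, (-2 + 6)/(w + 2))*10019 = 3*10019 = 30057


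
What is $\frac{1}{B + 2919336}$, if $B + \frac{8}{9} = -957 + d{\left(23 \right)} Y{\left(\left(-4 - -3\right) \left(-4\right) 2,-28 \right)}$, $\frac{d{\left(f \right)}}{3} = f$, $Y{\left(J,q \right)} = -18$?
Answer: $\frac{9}{26254225} \approx 3.428 \cdot 10^{-7}$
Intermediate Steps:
$d{\left(f \right)} = 3 f$
$B = - \frac{19799}{9}$ ($B = - \frac{8}{9} + \left(-957 + 3 \cdot 23 \left(-18\right)\right) = - \frac{8}{9} + \left(-957 + 69 \left(-18\right)\right) = - \frac{8}{9} - 2199 = - \frac{19799}{9} \approx -2199.9$)
$\frac{1}{B + 2919336} = \frac{1}{- \frac{19799}{9} + 2919336} = \frac{1}{\frac{26254225}{9}} = \frac{9}{26254225}$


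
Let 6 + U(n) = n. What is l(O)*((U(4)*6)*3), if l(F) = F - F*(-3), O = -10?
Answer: 1440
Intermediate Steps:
U(n) = -6 + n
l(F) = 4*F (l(F) = F - (-3)*F = F + 3*F = 4*F)
l(O)*((U(4)*6)*3) = (4*(-10))*(((-6 + 4)*6)*3) = -40*(-2*6)*3 = -(-480)*3 = -40*(-36) = 1440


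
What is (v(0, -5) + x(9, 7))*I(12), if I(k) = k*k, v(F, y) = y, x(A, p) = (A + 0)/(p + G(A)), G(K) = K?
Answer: -639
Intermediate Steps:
x(A, p) = A/(A + p) (x(A, p) = (A + 0)/(p + A) = A/(A + p))
I(k) = k**2
(v(0, -5) + x(9, 7))*I(12) = (-5 + 9/(9 + 7))*12**2 = (-5 + 9/16)*144 = -71/16*144 = -639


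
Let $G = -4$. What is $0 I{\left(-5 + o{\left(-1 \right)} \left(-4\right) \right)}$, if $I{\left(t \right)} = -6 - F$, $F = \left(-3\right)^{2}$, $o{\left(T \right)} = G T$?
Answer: $0$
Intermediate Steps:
$o{\left(T \right)} = - 4 T$
$F = 9$
$I{\left(t \right)} = -15$ ($I{\left(t \right)} = -6 - 9 = -15$)
$0 I{\left(-5 + o{\left(-1 \right)} \left(-4\right) \right)} = 0 \left(-15\right) = 0$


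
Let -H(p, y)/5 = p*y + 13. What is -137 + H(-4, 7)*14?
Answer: 913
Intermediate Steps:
H(p, y) = -65 - 5*p*y (H(p, y) = -5*(p*y + 13) = -5*(13 + p*y) = -65 - 5*p*y)
-137 + H(-4, 7)*14 = -137 + (-65 - 5*(-4)*7)*14 = -137 + (-65 + 140)*14 = -137 + 75*14 = -137 + 1050 = 913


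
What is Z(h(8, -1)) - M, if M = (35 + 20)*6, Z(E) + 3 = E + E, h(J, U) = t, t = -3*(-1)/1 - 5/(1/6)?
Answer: -387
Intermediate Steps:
t = -27 (t = 3*1 - 5/⅙ = 3 - 5*6 = 3 - 30 = -27)
h(J, U) = -27
Z(E) = -3 + 2*E (Z(E) = -3 + (E + E) = -3 + 2*E)
M = 330 (M = 55*6 = 330)
Z(h(8, -1)) - M = (-3 + 2*(-27)) - 1*330 = (-3 - 54) - 330 = -57 - 330 = -387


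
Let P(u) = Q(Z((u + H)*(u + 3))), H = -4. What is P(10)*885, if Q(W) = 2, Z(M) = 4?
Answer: 1770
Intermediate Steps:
P(u) = 2
P(10)*885 = 2*885 = 1770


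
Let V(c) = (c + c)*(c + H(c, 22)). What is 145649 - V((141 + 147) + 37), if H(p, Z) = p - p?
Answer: -65601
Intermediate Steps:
H(p, Z) = 0
V(c) = 2*c² (V(c) = (c + c)*(c + 0) = (2*c)*c = 2*c²)
145649 - V((141 + 147) + 37) = 145649 - 2*((141 + 147) + 37)² = 145649 - 2*(288 + 37)² = 145649 - 2*325² = 145649 - 2*105625 = 145649 - 1*211250 = 145649 - 211250 = -65601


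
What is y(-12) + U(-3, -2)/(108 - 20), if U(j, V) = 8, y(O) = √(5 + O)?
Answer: 1/11 + I*√7 ≈ 0.090909 + 2.6458*I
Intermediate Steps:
y(-12) + U(-3, -2)/(108 - 20) = √(5 - 12) + 8/(108 - 20) = √(-7) + 8/88 = I*√7 + (1/88)*8 = I*√7 + 1/11 = 1/11 + I*√7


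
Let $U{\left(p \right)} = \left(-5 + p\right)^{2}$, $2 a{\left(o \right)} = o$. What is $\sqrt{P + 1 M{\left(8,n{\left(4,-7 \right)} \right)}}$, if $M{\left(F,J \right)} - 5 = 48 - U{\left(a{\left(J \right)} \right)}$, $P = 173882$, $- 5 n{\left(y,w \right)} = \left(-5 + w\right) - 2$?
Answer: $\frac{\sqrt{4348051}}{5} \approx 417.04$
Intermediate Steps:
$a{\left(o \right)} = \frac{o}{2}$
$n{\left(y,w \right)} = \frac{7}{5} - \frac{w}{5}$ ($n{\left(y,w \right)} = - \frac{\left(-5 + w\right) - 2}{5} = - \frac{-7 + w}{5} = \frac{7}{5} - \frac{w}{5}$)
$M{\left(F,J \right)} = 53 - \left(-5 + \frac{J}{2}\right)^{2}$ ($M{\left(F,J \right)} = 5 - \left(-48 + \left(-5 + \frac{J}{2}\right)^{2}\right) = 53 - \left(-5 + \frac{J}{2}\right)^{2}$)
$\sqrt{P + 1 M{\left(8,n{\left(4,-7 \right)} \right)}} = \sqrt{173882 + 1 \left(53 - \frac{\left(-10 + \left(\frac{7}{5} - - \frac{7}{5}\right)\right)^{2}}{4}\right)} = \sqrt{173882 + 1 \left(53 - \frac{\left(-10 + \left(\frac{7}{5} + \frac{7}{5}\right)\right)^{2}}{4}\right)} = \sqrt{173882 + 1 \left(53 - \frac{\left(-10 + \frac{14}{5}\right)^{2}}{4}\right)} = \sqrt{173882 + 1 \left(53 - \frac{\left(- \frac{36}{5}\right)^{2}}{4}\right)} = \sqrt{173882 + 1 \left(53 - \frac{324}{25}\right)} = \sqrt{173882 + 1 \cdot \frac{1001}{25}} = \sqrt{173882 + \frac{1001}{25}} = \sqrt{\frac{4348051}{25}} = \frac{\sqrt{4348051}}{5}$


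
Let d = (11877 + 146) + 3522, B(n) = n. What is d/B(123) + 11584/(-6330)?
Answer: 5387501/43255 ≈ 124.55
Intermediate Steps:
d = 15545 (d = 12023 + 3522 = 15545)
d/B(123) + 11584/(-6330) = 15545/123 + 11584/(-6330) = 15545*(1/123) + 11584*(-1/6330) = 15545/123 - 5792/3165 = 5387501/43255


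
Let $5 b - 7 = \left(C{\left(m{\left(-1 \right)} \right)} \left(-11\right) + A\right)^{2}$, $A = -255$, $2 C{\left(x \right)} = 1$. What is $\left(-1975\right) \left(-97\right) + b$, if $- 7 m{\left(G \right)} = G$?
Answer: $\frac{4102969}{20} \approx 2.0515 \cdot 10^{5}$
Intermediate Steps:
$m{\left(G \right)} = - \frac{G}{7}$
$C{\left(x \right)} = \frac{1}{2}$ ($C{\left(x \right)} = \frac{1}{2} \cdot 1 = \frac{1}{2}$)
$b = \frac{271469}{20}$ ($b = \frac{7}{5} + \frac{\left(\frac{1}{2} \left(-11\right) - 255\right)^{2}}{5} = \frac{7}{5} + \frac{\left(- \frac{11}{2} - 255\right)^{2}}{5} = \frac{7}{5} + \frac{\left(- \frac{521}{2}\right)^{2}}{5} = \frac{7}{5} + \frac{1}{5} \cdot \frac{271441}{4} = \frac{7}{5} + \frac{271441}{20} = \frac{271469}{20} \approx 13573.0$)
$\left(-1975\right) \left(-97\right) + b = \left(-1975\right) \left(-97\right) + \frac{271469}{20} = 191575 + \frac{271469}{20} = \frac{4102969}{20}$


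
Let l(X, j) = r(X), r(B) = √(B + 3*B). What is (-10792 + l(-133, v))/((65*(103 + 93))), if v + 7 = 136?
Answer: -2698/3185 + I*√133/6370 ≈ -0.8471 + 0.0018105*I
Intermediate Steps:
r(B) = 2*√B (r(B) = √(4*B) = 2*√B)
v = 129 (v = -7 + 136 = 129)
l(X, j) = 2*√X
(-10792 + l(-133, v))/((65*(103 + 93))) = (-10792 + 2*√(-133))/((65*(103 + 93))) = (-10792 + 2*(I*√133))/((65*196)) = (-10792 + 2*I*√133)/12740 = (-10792 + 2*I*√133)*(1/12740) = -2698/3185 + I*√133/6370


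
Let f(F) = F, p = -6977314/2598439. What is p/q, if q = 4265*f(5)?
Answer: -6977314/55411711675 ≈ -0.00012592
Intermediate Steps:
p = -6977314/2598439 (p = -6977314*1/2598439 = -6977314/2598439 ≈ -2.6852)
q = 21325 (q = 4265*5 = 21325)
p/q = -6977314/2598439/21325 = -6977314/2598439*1/21325 = -6977314/55411711675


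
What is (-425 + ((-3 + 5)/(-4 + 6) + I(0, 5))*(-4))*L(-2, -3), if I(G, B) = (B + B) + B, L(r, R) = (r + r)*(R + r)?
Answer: -9780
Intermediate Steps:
L(r, R) = 2*r*(R + r) (L(r, R) = (2*r)*(R + r) = 2*r*(R + r))
I(G, B) = 3*B (I(G, B) = 2*B + B = 3*B)
(-425 + ((-3 + 5)/(-4 + 6) + I(0, 5))*(-4))*L(-2, -3) = (-425 + ((-3 + 5)/(-4 + 6) + 3*5)*(-4))*(2*(-2)*(-3 - 2)) = (-425 + (2/2 + 15)*(-4))*(2*(-2)*(-5)) = (-425 + (2*(1/2) + 15)*(-4))*20 = (-425 + (1 + 15)*(-4))*20 = (-425 + 16*(-4))*20 = (-425 - 64)*20 = -489*20 = -9780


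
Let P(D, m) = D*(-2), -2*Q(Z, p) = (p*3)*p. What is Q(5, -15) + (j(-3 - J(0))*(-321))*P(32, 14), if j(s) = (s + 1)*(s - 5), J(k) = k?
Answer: 656733/2 ≈ 3.2837e+5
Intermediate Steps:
j(s) = (1 + s)*(-5 + s)
Q(Z, p) = -3*p²/2 (Q(Z, p) = -p*3*p/2 = -3*p*p/2 = -3*p²/2)
P(D, m) = -2*D
Q(5, -15) + (j(-3 - J(0))*(-321))*P(32, 14) = -3/2*(-15)² + ((-5 + (-3 - 1*0)² - 4*(-3 - 1*0))*(-321))*(-2*32) = -3/2*225 + ((-5 + (-3 + 0)² - 4*(-3 + 0))*(-321))*(-64) = -675/2 + ((-5 + (-3)² - 4*(-3))*(-321))*(-64) = -675/2 + ((-5 + 9 + 12)*(-321))*(-64) = -675/2 + (16*(-321))*(-64) = -675/2 - 5136*(-64) = -675/2 + 328704 = 656733/2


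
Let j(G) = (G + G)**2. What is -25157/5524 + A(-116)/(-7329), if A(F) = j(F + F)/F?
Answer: -174123109/40485396 ≈ -4.3009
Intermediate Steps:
j(G) = 4*G**2 (j(G) = (2*G)**2 = 4*G**2)
A(F) = 16*F (A(F) = (4*(F + F)**2)/F = (4*(2*F)**2)/F = (4*(4*F**2))/F = (16*F**2)/F = 16*F)
-25157/5524 + A(-116)/(-7329) = -25157/5524 + (16*(-116))/(-7329) = -25157*1/5524 - 1856*(-1/7329) = -25157/5524 + 1856/7329 = -174123109/40485396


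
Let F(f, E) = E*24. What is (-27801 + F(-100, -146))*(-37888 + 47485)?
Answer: -300434085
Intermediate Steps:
F(f, E) = 24*E
(-27801 + F(-100, -146))*(-37888 + 47485) = (-27801 + 24*(-146))*(-37888 + 47485) = (-27801 - 3504)*9597 = -31305*9597 = -300434085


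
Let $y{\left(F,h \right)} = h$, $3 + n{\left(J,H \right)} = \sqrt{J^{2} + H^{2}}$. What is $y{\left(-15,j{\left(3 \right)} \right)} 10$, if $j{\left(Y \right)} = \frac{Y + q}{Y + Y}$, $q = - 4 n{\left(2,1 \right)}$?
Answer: $25 - \frac{20 \sqrt{5}}{3} \approx 10.093$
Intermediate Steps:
$n{\left(J,H \right)} = -3 + \sqrt{H^{2} + J^{2}}$ ($n{\left(J,H \right)} = -3 + \sqrt{J^{2} + H^{2}} = -3 + \sqrt{H^{2} + J^{2}}$)
$q = 12 - 4 \sqrt{5}$ ($q = - 4 \left(-3 + \sqrt{1^{2} + 2^{2}}\right) = - 4 \left(-3 + \sqrt{1 + 4}\right) = - 4 \left(-3 + \sqrt{5}\right) = 12 - 4 \sqrt{5} \approx 3.0557$)
$j{\left(Y \right)} = \frac{12 + Y - 4 \sqrt{5}}{2 Y}$ ($j{\left(Y \right)} = \frac{Y + \left(12 - 4 \sqrt{5}\right)}{Y + Y} = \frac{12 + Y - 4 \sqrt{5}}{2 Y}$)
$y{\left(-15,j{\left(3 \right)} \right)} 10 = \frac{12 + 3 - 4 \sqrt{5}}{2 \cdot 3} \cdot 10 = \frac{1}{2} \cdot \frac{1}{3} \left(15 - 4 \sqrt{5}\right) 10 = \left(\frac{5}{2} - \frac{2 \sqrt{5}}{3}\right) 10 = 25 - \frac{20 \sqrt{5}}{3}$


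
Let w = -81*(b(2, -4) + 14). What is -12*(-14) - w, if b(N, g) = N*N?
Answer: 1626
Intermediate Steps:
b(N, g) = N²
w = -1458 (w = -81*(2² + 14) = -81*(4 + 14) = -81*18 = -1458)
-12*(-14) - w = -12*(-14) - 1*(-1458) = 168 + 1458 = 1626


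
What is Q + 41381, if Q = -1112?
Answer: 40269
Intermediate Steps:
Q + 41381 = -1112 + 41381 = 40269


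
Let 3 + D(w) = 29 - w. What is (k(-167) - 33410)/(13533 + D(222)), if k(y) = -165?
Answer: -33575/13337 ≈ -2.5174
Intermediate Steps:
D(w) = 26 - w (D(w) = -3 + (29 - w) = 26 - w)
(k(-167) - 33410)/(13533 + D(222)) = (-165 - 33410)/(13533 + (26 - 1*222)) = -33575/(13533 + (26 - 222)) = -33575/(13533 - 196) = -33575/13337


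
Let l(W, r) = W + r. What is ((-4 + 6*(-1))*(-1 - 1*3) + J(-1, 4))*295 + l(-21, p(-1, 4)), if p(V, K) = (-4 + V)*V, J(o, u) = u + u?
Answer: 14144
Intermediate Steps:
J(o, u) = 2*u
p(V, K) = V*(-4 + V)
((-4 + 6*(-1))*(-1 - 1*3) + J(-1, 4))*295 + l(-21, p(-1, 4)) = ((-4 + 6*(-1))*(-1 - 1*3) + 2*4)*295 + (-21 - (-4 - 1)) = ((-4 - 6)*(-1 - 3) + 8)*295 + (-21 - 1*(-5)) = (-10*(-4) + 8)*295 + (-21 + 5) = (40 + 8)*295 - 16 = 48*295 - 16 = 14160 - 16 = 14144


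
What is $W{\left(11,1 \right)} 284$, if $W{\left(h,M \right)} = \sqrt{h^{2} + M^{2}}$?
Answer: $284 \sqrt{122} \approx 3136.9$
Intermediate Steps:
$W{\left(h,M \right)} = \sqrt{M^{2} + h^{2}}$
$W{\left(11,1 \right)} 284 = \sqrt{1^{2} + 11^{2}} \cdot 284 = \sqrt{1 + 121} \cdot 284 = \sqrt{122} \cdot 284 = 284 \sqrt{122}$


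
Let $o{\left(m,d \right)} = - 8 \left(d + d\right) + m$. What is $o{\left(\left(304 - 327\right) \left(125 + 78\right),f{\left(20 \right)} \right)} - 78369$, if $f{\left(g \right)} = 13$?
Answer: $-83246$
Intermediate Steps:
$o{\left(m,d \right)} = m - 16 d$ ($o{\left(m,d \right)} = - 8 \cdot 2 d + m = - 16 d + m = m - 16 d$)
$o{\left(\left(304 - 327\right) \left(125 + 78\right),f{\left(20 \right)} \right)} - 78369 = \left(\left(304 - 327\right) \left(125 + 78\right) - 208\right) - 78369 = \left(\left(-23\right) 203 - 208\right) - 78369 = \left(-4669 - 208\right) - 78369 = -4877 - 78369 = -83246$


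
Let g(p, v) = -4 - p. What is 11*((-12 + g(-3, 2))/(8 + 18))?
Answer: -11/2 ≈ -5.5000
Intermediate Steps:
11*((-12 + g(-3, 2))/(8 + 18)) = 11*((-12 + (-4 - 1*(-3)))/(8 + 18)) = 11*((-12 + (-4 + 3))/26) = 11*((-12 - 1)*(1/26)) = 11*(-13*1/26) = 11*(-½) = -11/2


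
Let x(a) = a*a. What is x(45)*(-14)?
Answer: -28350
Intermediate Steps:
x(a) = a**2
x(45)*(-14) = 45**2*(-14) = 2025*(-14) = -28350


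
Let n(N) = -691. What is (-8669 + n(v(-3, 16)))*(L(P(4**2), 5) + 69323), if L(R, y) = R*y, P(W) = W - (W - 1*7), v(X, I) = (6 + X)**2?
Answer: -649190880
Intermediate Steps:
P(W) = 7 (P(W) = W - (W - 7) = W - (-7 + W) = W + (7 - W) = 7)
(-8669 + n(v(-3, 16)))*(L(P(4**2), 5) + 69323) = (-8669 - 691)*(7*5 + 69323) = -9360*(35 + 69323) = -9360*69358 = -649190880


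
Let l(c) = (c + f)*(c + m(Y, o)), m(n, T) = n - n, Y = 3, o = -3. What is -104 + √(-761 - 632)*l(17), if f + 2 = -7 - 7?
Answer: -104 + 17*I*√1393 ≈ -104.0 + 634.49*I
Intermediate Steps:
f = -16 (f = -2 + (-7 - 7) = -2 - 14 = -16)
m(n, T) = 0
l(c) = c*(-16 + c) (l(c) = (c - 16)*(c + 0) = (-16 + c)*c = c*(-16 + c))
-104 + √(-761 - 632)*l(17) = -104 + √(-761 - 632)*(17*(-16 + 17)) = -104 + √(-1393)*(17*1) = -104 + (I*√1393)*17 = -104 + 17*I*√1393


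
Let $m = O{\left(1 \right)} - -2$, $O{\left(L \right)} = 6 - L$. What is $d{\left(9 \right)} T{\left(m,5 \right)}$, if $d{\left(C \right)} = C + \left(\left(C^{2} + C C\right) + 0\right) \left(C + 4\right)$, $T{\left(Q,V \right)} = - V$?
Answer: $-10575$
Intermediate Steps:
$m = 7$ ($m = \left(6 - 1\right) - -2 = \left(6 - 1\right) + 2 = 5 + 2 = 7$)
$d{\left(C \right)} = C + 2 C^{2} \left(4 + C\right)$ ($d{\left(C \right)} = C + \left(\left(C^{2} + C^{2}\right) + 0\right) \left(4 + C\right) = C + \left(2 C^{2} + 0\right) \left(4 + C\right) = C + 2 C^{2} \left(4 + C\right)$)
$d{\left(9 \right)} T{\left(m,5 \right)} = 9 \left(1 + 2 \cdot 9^{2} + 8 \cdot 9\right) \left(\left(-1\right) 5\right) = 9 \left(1 + 2 \cdot 81 + 72\right) \left(-5\right) = 9 \left(1 + 162 + 72\right) \left(-5\right) = 9 \cdot 235 \left(-5\right) = 2115 \left(-5\right) = -10575$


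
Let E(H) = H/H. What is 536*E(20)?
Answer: 536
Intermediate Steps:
E(H) = 1
536*E(20) = 536*1 = 536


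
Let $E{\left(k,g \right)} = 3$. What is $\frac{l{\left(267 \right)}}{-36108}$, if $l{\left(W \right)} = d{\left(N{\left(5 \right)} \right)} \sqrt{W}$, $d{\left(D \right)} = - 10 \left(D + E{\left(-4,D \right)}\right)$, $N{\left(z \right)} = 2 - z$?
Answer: $0$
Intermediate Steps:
$d{\left(D \right)} = -30 - 10 D$ ($d{\left(D \right)} = - 10 \left(D + 3\right) = - 10 \left(3 + D\right) = -30 - 10 D$)
$l{\left(W \right)} = 0$ ($l{\left(W \right)} = \left(-30 - 10 \left(2 - 5\right)\right) \sqrt{W} = \left(-30 - -30\right) \sqrt{W} = \left(-30 + 30\right) \sqrt{W} = 0 \sqrt{W} = 0$)
$\frac{l{\left(267 \right)}}{-36108} = \frac{0}{-36108} = 0 \left(- \frac{1}{36108}\right) = 0$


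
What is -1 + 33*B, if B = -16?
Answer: -529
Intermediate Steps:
-1 + 33*B = -1 + 33*(-16) = -1 - 528 = -529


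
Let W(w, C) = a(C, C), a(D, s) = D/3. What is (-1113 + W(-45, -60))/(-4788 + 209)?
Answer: 1133/4579 ≈ 0.24743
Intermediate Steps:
a(D, s) = D/3 (a(D, s) = D*(1/3) = D/3)
W(w, C) = C/3
(-1113 + W(-45, -60))/(-4788 + 209) = (-1113 + (1/3)*(-60))/(-4788 + 209) = (-1113 - 20)/(-4579) = -1133*(-1/4579) = 1133/4579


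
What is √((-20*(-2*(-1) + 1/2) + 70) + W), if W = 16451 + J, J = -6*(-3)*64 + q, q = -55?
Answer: 12*√122 ≈ 132.54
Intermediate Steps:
J = 1097 (J = -6*(-3)*64 - 55 = 18*64 - 55 = 1152 - 55 = 1097)
W = 17548 (W = 16451 + 1097 = 17548)
√((-20*(-2*(-1) + 1/2) + 70) + W) = √((-20*(-2*(-1) + 1/2) + 70) + 17548) = √((-20*(2 + ½) + 70) + 17548) = √((-20*5/2 + 70) + 17548) = √((-50 + 70) + 17548) = √(20 + 17548) = √17568 = 12*√122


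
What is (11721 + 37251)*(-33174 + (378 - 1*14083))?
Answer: -2295758388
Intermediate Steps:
(11721 + 37251)*(-33174 + (378 - 1*14083)) = 48972*(-33174 + (378 - 14083)) = 48972*(-33174 - 13705) = 48972*(-46879) = -2295758388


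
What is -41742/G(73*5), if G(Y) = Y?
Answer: -41742/365 ≈ -114.36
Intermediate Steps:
-41742/G(73*5) = -41742/(73*5) = -41742/365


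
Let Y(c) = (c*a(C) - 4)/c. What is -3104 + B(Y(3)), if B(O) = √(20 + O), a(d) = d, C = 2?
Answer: -3104 + √186/3 ≈ -3099.5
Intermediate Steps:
Y(c) = (-4 + 2*c)/c (Y(c) = (c*2 - 4)/c = (2*c - 4)/c = (-4 + 2*c)/c)
-3104 + B(Y(3)) = -3104 + √(20 + (2 - 4/3)) = -3104 + √(20 + ⅔) = -3104 + √(62/3) = -3104 + √186/3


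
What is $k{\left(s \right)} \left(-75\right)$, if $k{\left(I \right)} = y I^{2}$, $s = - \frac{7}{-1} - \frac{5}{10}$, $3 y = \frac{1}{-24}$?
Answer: $\frac{4225}{96} \approx 44.01$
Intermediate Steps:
$y = - \frac{1}{72}$ ($y = \frac{1}{3 \left(-24\right)} = \frac{1}{3} \left(- \frac{1}{24}\right) = - \frac{1}{72} \approx -0.013889$)
$s = \frac{13}{2}$ ($s = \left(-7\right) \left(-1\right) - \frac{1}{2} = 7 - \frac{1}{2} = \frac{13}{2} \approx 6.5$)
$k{\left(I \right)} = - \frac{I^{2}}{72}$
$k{\left(s \right)} \left(-75\right) = - \frac{\left(\frac{13}{2}\right)^{2}}{72} \left(-75\right) = \left(- \frac{1}{72}\right) \frac{169}{4} \left(-75\right) = \left(- \frac{169}{288}\right) \left(-75\right) = \frac{4225}{96}$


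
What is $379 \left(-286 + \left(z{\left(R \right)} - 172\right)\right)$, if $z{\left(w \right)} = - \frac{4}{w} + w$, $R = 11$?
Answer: $- \frac{1865059}{11} \approx -1.6955 \cdot 10^{5}$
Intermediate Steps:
$z{\left(w \right)} = w - \frac{4}{w}$
$379 \left(-286 + \left(z{\left(R \right)} - 172\right)\right) = 379 \left(-286 + \left(\left(11 - \frac{4}{11}\right) - 172\right)\right) = 379 \left(-286 + \left(\frac{117}{11} - 172\right)\right) = 379 \left(-286 - \frac{1775}{11}\right) = 379 \left(- \frac{4921}{11}\right) = - \frac{1865059}{11}$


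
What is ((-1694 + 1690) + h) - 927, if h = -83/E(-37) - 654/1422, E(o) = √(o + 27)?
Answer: -220756/237 + 83*I*√10/10 ≈ -931.46 + 26.247*I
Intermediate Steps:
E(o) = √(27 + o)
h = -109/237 + 83*I*√10/10 (h = -83/√(27 - 37) - 654/1422 = -83*(-I*√10/10) - 654*1/1422 = -83*(-I*√10/10) - 109/237 = -(-83)*I*√10/10 - 109/237 = 83*I*√10/10 - 109/237 = -109/237 + 83*I*√10/10 ≈ -0.45992 + 26.247*I)
((-1694 + 1690) + h) - 927 = ((-1694 + 1690) + (-109/237 + 83*I*√10/10)) - 927 = (-4 + (-109/237 + 83*I*√10/10)) - 927 = (-1057/237 + 83*I*√10/10) - 927 = -220756/237 + 83*I*√10/10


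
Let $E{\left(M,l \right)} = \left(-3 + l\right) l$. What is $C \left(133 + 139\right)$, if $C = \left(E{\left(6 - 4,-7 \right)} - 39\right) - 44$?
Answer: $-3536$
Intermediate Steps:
$E{\left(M,l \right)} = l \left(-3 + l\right)$
$C = -13$ ($C = \left(- 7 \left(-3 - 7\right) - 39\right) - 44 = \left(\left(-7\right) \left(-10\right) - 39\right) - 44 = \left(70 - 39\right) - 44 = 31 - 44 = -13$)
$C \left(133 + 139\right) = - 13 \left(133 + 139\right) = \left(-13\right) 272 = -3536$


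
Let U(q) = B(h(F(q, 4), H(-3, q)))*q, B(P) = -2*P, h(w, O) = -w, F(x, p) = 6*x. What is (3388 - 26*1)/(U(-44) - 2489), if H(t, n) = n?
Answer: 3362/20743 ≈ 0.16208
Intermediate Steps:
U(q) = 12*q² (U(q) = (-(-2)*6*q)*q = (-(-12)*q)*q = (12*q)*q = 12*q²)
(3388 - 26*1)/(U(-44) - 2489) = (3388 - 26*1)/(12*(-44)² - 2489) = (3388 - 26)/(12*1936 - 2489) = 3362/(23232 - 2489) = 3362/20743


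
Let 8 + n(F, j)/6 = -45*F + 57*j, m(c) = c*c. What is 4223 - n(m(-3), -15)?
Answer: 11831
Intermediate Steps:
m(c) = c²
n(F, j) = -48 - 270*F + 342*j (n(F, j) = -48 + 6*(-45*F + 57*j) = -48 + (-270*F + 342*j) = -48 - 270*F + 342*j)
4223 - n(m(-3), -15) = 4223 - (-48 - 270*(-3)² + 342*(-15)) = 4223 - (-48 - 270*9 - 5130) = 4223 - (-48 - 2430 - 5130) = 4223 - 1*(-7608) = 4223 + 7608 = 11831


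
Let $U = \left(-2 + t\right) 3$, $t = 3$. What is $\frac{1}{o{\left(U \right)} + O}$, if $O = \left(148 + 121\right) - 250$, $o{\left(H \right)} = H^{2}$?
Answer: $\frac{1}{28} \approx 0.035714$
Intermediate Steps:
$U = 3$ ($U = \left(-2 + 3\right) 3 = 1 \cdot 3 = 3$)
$O = 19$ ($O = 269 - 250 = 19$)
$\frac{1}{o{\left(U \right)} + O} = \frac{1}{3^{2} + 19} = \frac{1}{9 + 19} = \frac{1}{28}$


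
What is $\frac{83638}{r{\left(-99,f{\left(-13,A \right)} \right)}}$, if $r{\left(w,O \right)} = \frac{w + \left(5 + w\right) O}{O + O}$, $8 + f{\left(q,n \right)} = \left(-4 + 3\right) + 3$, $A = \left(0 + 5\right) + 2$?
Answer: $- \frac{10792}{5} \approx -2158.4$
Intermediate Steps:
$A = 7$ ($A = 5 + 2 = 7$)
$f{\left(q,n \right)} = -6$ ($f{\left(q,n \right)} = -8 + \left(\left(-4 + 3\right) + 3\right) = -8 + \left(-1 + 3\right) = -8 + 2 = -6$)
$r{\left(w,O \right)} = \frac{w + O \left(5 + w\right)}{2 O}$
$\frac{83638}{r{\left(-99,f{\left(-13,A \right)} \right)}} = \frac{83638}{\frac{1}{2} \frac{1}{-6} \left(-99 - 6 \left(5 - 99\right)\right)} = \frac{83638}{\frac{1}{2} \left(- \frac{1}{6}\right) \left(-99 - -564\right)} = \frac{83638}{\frac{1}{2} \left(- \frac{1}{6}\right) \left(-99 + 564\right)} = \frac{83638}{\frac{1}{2} \left(- \frac{1}{6}\right) 465} = \frac{83638}{- \frac{155}{4}} = 83638 \left(- \frac{4}{155}\right) = - \frac{10792}{5}$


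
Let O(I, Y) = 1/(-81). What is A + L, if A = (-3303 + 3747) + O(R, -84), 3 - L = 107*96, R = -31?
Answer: -795826/81 ≈ -9825.0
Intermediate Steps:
O(I, Y) = -1/81
L = -10269 (L = 3 - 107*96 = 3 - 1*10272 = 3 - 10272 = -10269)
A = 35963/81 (A = (-3303 + 3747) - 1/81 = 444 - 1/81 = 35963/81 ≈ 443.99)
A + L = 35963/81 - 10269 = -795826/81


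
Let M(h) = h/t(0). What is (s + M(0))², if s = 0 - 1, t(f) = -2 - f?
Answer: 1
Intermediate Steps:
M(h) = -h/2 (M(h) = h/(-2 - 1*0) = h/(-2 + 0) = h/(-2) = h*(-½) = -h/2)
s = -1
(s + M(0))² = (-1 - ½*0)² = (-1 + 0)² = (-1)² = 1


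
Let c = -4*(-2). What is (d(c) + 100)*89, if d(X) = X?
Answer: 9612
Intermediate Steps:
c = 8
(d(c) + 100)*89 = (8 + 100)*89 = 108*89 = 9612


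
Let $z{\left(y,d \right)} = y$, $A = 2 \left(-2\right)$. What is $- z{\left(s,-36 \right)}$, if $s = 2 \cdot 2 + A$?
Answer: $0$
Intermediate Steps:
$A = -4$
$s = 0$ ($s = 2 \cdot 2 - 4 = 4 - 4 = 0$)
$- z{\left(s,-36 \right)} = \left(-1\right) 0 = 0$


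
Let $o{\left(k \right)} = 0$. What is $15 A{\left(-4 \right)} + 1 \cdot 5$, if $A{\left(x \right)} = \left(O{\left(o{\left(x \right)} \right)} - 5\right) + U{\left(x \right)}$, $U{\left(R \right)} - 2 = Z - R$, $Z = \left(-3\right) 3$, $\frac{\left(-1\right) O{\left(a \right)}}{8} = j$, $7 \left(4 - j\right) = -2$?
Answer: $- \frac{4405}{7} \approx -629.29$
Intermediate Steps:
$j = \frac{30}{7}$ ($j = 4 - - \frac{2}{7} = 4 + \frac{2}{7} = \frac{30}{7} \approx 4.2857$)
$O{\left(a \right)} = - \frac{240}{7}$ ($O{\left(a \right)} = \left(-8\right) \frac{30}{7} = - \frac{240}{7}$)
$Z = -9$
$U{\left(R \right)} = -7 - R$ ($U{\left(R \right)} = 2 - \left(9 + R\right) = -7 - R$)
$A{\left(x \right)} = - \frac{324}{7} - x$ ($A{\left(x \right)} = \left(- \frac{240}{7} - 5\right) - \left(7 + x\right) = - \frac{275}{7} - \left(7 + x\right) = - \frac{324}{7} - x$)
$15 A{\left(-4 \right)} + 1 \cdot 5 = 15 \left(- \frac{324}{7} - -4\right) + 1 \cdot 5 = 15 \left(- \frac{324}{7} + 4\right) + 5 = 15 \left(- \frac{296}{7}\right) + 5 = - \frac{4440}{7} + 5 = - \frac{4405}{7}$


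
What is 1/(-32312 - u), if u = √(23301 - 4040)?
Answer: -32312/1044046083 + √19261/1044046083 ≈ -3.0816e-5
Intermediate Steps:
u = √19261 ≈ 138.78
1/(-32312 - u) = 1/(-32312 - √19261)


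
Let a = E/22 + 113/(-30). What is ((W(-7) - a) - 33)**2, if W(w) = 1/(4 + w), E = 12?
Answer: 98743969/108900 ≈ 906.74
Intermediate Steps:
a = -1063/330 (a = 12/22 + 113/(-30) = 12*(1/22) + 113*(-1/30) = 6/11 - 113/30 = -1063/330 ≈ -3.2212)
((W(-7) - a) - 33)**2 = ((1/(4 - 7) - 1*(-1063/330)) - 33)**2 = ((1/(-3) + 1063/330) - 33)**2 = ((-1/3 + 1063/330) - 33)**2 = (953/330 - 33)**2 = (-9937/330)**2 = 98743969/108900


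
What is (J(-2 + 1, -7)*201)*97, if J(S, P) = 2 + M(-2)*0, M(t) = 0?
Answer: 38994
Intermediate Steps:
J(S, P) = 2 (J(S, P) = 2 + 0*0 = 2 + 0 = 2)
(J(-2 + 1, -7)*201)*97 = (2*201)*97 = 402*97 = 38994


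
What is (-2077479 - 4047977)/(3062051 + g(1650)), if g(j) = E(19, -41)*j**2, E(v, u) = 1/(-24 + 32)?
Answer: -12250912/6804727 ≈ -1.8004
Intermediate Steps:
E(v, u) = 1/8
g(j) = j**2/8
(-2077479 - 4047977)/(3062051 + g(1650)) = (-2077479 - 4047977)/(3062051 + (1/8)*1650**2) = -6125456/(3062051 + (1/8)*2722500) = -6125456/(3062051 + 680625/2) = -6125456/6804727/2 = -6125456*2/6804727 = -12250912/6804727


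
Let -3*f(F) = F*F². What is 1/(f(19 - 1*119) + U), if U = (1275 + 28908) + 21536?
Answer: 3/1155157 ≈ 2.5971e-6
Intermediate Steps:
f(F) = -F³/3 (f(F) = -F*F²/3 = -F³/3)
U = 51719 (U = 30183 + 21536 = 51719)
1/(f(19 - 1*119) + U) = 1/(-(19 - 1*119)³/3 + 51719) = 1/(-(19 - 119)³/3 + 51719) = 1/(-⅓*(-100)³ + 51719) = 1/(-⅓*(-1000000) + 51719) = 1/(1000000/3 + 51719) = 1/(1155157/3) = 3/1155157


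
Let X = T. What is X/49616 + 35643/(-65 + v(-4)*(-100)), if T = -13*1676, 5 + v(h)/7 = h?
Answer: 408153727/77338940 ≈ 5.2775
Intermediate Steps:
v(h) = -35 + 7*h
T = -21788
X = -21788
X/49616 + 35643/(-65 + v(-4)*(-100)) = -21788/49616 + 35643/(-65 + (-35 + 7*(-4))*(-100)) = -21788*1/49616 + 35643/(-65 + (-35 - 28)*(-100)) = -5447/12404 + 35643/(-65 - 63*(-100)) = -5447/12404 + 35643/(-65 + 6300) = -5447/12404 + 35643/6235 = 408153727/77338940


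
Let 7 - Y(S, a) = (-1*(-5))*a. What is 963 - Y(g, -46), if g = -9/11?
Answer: 726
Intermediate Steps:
g = -9/11 (g = -9*1/11 = -9/11 ≈ -0.81818)
Y(S, a) = 7 - 5*a (Y(S, a) = 7 - (-1*(-5))*a = 7 - 5*a)
963 - Y(g, -46) = 963 - (7 - 5*(-46)) = 963 - (7 + 230) = 963 - 1*237 = 963 - 237 = 726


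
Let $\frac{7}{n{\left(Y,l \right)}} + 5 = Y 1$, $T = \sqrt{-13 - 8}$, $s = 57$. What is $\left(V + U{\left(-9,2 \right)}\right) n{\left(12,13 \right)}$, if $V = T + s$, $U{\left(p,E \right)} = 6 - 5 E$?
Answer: $53 + i \sqrt{21} \approx 53.0 + 4.5826 i$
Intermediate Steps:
$T = i \sqrt{21}$ ($T = \sqrt{-21} = i \sqrt{21} \approx 4.5826 i$)
$n{\left(Y,l \right)} = \frac{7}{-5 + Y}$ ($n{\left(Y,l \right)} = \frac{7}{-5 + Y 1} = \frac{7}{-5 + Y}$)
$V = 57 + i \sqrt{21}$ ($V = i \sqrt{21} + 57 = 57 + i \sqrt{21} \approx 57.0 + 4.5826 i$)
$\left(V + U{\left(-9,2 \right)}\right) n{\left(12,13 \right)} = \left(\left(57 + i \sqrt{21}\right) + \left(6 - 10\right)\right) \frac{7}{-5 + 12} = \left(\left(57 + i \sqrt{21}\right) + \left(6 - 10\right)\right) \frac{7}{7} = \left(\left(57 + i \sqrt{21}\right) - 4\right) 7 \cdot \frac{1}{7} = \left(53 + i \sqrt{21}\right) 1 = 53 + i \sqrt{21}$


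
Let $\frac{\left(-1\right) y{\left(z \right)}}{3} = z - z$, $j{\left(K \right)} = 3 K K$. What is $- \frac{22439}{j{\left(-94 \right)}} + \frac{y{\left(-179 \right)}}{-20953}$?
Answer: $- \frac{22439}{26508} \approx -0.8465$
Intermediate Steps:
$j{\left(K \right)} = 3 K^{2}$
$y{\left(z \right)} = 0$ ($y{\left(z \right)} = - 3 \left(z - z\right) = \left(-3\right) 0 = 0$)
$- \frac{22439}{j{\left(-94 \right)}} + \frac{y{\left(-179 \right)}}{-20953} = - \frac{22439}{3 \left(-94\right)^{2}} + \frac{0}{-20953} = - \frac{22439}{3 \cdot 8836} + 0 \left(- \frac{1}{20953}\right) = - \frac{22439}{26508} + 0 = - \frac{22439}{26508}$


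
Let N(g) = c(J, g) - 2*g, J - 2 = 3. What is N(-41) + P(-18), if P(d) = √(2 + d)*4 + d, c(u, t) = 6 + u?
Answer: 75 + 16*I ≈ 75.0 + 16.0*I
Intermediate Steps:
J = 5 (J = 2 + 3 = 5)
P(d) = d + 4*√(2 + d) (P(d) = 4*√(2 + d) + d = d + 4*√(2 + d))
N(g) = 11 - 2*g (N(g) = (6 + 5) - 2*g = 11 - 2*g)
N(-41) + P(-18) = (11 - 2*(-41)) + (-18 + 4*√(2 - 18)) = (11 + 82) + (-18 + 4*√(-16)) = 93 + (-18 + 4*(4*I)) = 93 + (-18 + 16*I) = 75 + 16*I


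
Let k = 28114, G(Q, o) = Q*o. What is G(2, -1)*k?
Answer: -56228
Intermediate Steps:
G(2, -1)*k = (2*(-1))*28114 = -2*28114 = -56228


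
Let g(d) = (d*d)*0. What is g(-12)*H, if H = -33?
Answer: 0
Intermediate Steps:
g(d) = 0 (g(d) = d**2*0 = 0)
g(-12)*H = 0*(-33) = 0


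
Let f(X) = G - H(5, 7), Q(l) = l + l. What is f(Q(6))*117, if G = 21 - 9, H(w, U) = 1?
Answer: 1287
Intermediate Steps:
G = 12
Q(l) = 2*l
f(X) = 11 (f(X) = 12 - 1*1 = 12 - 1 = 11)
f(Q(6))*117 = 11*117 = 1287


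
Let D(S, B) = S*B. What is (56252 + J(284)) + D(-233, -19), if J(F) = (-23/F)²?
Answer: 4894125953/80656 ≈ 60679.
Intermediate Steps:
D(S, B) = B*S
J(F) = 529/F²
(56252 + J(284)) + D(-233, -19) = (56252 + 529/284²) - 19*(-233) = (56252 + 529*(1/80656)) + 4427 = (56252 + 529/80656) + 4427 = 4537061841/80656 + 4427 = 4894125953/80656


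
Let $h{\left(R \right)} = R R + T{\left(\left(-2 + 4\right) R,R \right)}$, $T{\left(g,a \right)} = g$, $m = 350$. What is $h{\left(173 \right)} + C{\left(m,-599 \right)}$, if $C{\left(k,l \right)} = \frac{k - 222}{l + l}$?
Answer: $\frac{18134661}{599} \approx 30275.0$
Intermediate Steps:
$h{\left(R \right)} = R^{2} + 2 R$ ($h{\left(R \right)} = R R + \left(-2 + 4\right) R = R^{2} + 2 R$)
$C{\left(k,l \right)} = \frac{-222 + k}{2 l}$
$h{\left(173 \right)} + C{\left(m,-599 \right)} = 173 \left(2 + 173\right) + \frac{-222 + 350}{2 \left(-599\right)} = 173 \cdot 175 + \frac{1}{2} \left(- \frac{1}{599}\right) 128 = 30275 - \frac{64}{599} = \frac{18134661}{599}$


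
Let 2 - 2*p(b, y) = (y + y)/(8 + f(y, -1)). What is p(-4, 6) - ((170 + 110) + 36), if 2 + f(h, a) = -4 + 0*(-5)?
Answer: -318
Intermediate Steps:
f(h, a) = -6 (f(h, a) = -2 + (-4 + 0*(-5)) = -2 + (-4 + 0) = -2 - 4 = -6)
p(b, y) = 1 - y/2 (p(b, y) = 1 - (y + y)/(2*(8 - 6)) = 1 - 2*y/(2*2) = 1 - y/2)
p(-4, 6) - ((170 + 110) + 36) = (1 - ½*6) - ((170 + 110) + 36) = (1 - 3) - (280 + 36) = -2 - 1*316 = -2 - 316 = -318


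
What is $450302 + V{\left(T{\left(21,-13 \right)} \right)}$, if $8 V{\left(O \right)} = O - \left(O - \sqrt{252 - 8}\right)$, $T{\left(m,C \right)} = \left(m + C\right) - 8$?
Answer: $450302 + \frac{\sqrt{61}}{4} \approx 4.503 \cdot 10^{5}$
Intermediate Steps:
$T{\left(m,C \right)} = -8 + C + m$ ($T{\left(m,C \right)} = \left(C + m\right) - 8 = -8 + C + m$)
$V{\left(O \right)} = \frac{\sqrt{61}}{4}$ ($V{\left(O \right)} = \frac{O - \left(O - \sqrt{252 - 8}\right)}{8} = \frac{O - \left(O - 2 \sqrt{61}\right)}{8} = \frac{2 \sqrt{61}}{8} = \frac{\sqrt{61}}{4}$)
$450302 + V{\left(T{\left(21,-13 \right)} \right)} = 450302 + \frac{\sqrt{61}}{4}$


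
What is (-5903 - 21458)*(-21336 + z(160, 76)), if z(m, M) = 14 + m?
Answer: 579013482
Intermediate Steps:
(-5903 - 21458)*(-21336 + z(160, 76)) = (-5903 - 21458)*(-21336 + (14 + 160)) = -27361*(-21336 + 174) = -27361*(-21162) = 579013482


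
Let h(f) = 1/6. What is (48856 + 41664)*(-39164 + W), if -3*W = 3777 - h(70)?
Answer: -32931764380/9 ≈ -3.6591e+9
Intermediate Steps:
h(f) = ⅙
W = -22661/18 (W = -(3777 - 1*⅙)/3 = -(3777 - ⅙)/3 = -⅓*22661/6 = -22661/18 ≈ -1258.9)
(48856 + 41664)*(-39164 + W) = (48856 + 41664)*(-39164 - 22661/18) = 90520*(-727613/18) = -32931764380/9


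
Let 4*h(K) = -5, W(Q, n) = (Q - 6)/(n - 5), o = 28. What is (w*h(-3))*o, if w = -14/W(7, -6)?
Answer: -5390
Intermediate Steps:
W(Q, n) = (-6 + Q)/(-5 + n)
w = 154 (w = -14*(-5 - 6)/(-6 + 7) = -14/(1/(-11)) = -14/((-1/11*1)) = -14/(-1/11) = -14*(-11) = 154)
h(K) = -5/4 (h(K) = (1/4)*(-5) = -5/4)
(w*h(-3))*o = (154*(-5/4))*28 = -385/2*28 = -5390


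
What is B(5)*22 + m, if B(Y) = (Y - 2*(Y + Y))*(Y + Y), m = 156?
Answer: -3144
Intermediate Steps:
B(Y) = -6*Y² (B(Y) = (Y - 4*Y)*(2*Y) = (-3*Y)*(2*Y) = -6*Y²)
B(5)*22 + m = -6*5²*22 + 156 = -6*25*22 + 156 = -150*22 + 156 = -3300 + 156 = -3144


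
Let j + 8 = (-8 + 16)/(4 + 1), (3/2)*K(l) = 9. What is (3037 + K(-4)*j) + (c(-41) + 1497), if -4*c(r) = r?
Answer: 90117/20 ≈ 4505.9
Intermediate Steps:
c(r) = -r/4
K(l) = 6 (K(l) = (⅔)*9 = 6)
j = -32/5 (j = -8 + (-8 + 16)/(4 + 1) = -8 + 8/5 = -32/5 ≈ -6.4000)
(3037 + K(-4)*j) + (c(-41) + 1497) = (3037 + 6*(-32/5)) + (-¼*(-41) + 1497) = (3037 - 192/5) + (41/4 + 1497) = 14993/5 + 6029/4 = 90117/20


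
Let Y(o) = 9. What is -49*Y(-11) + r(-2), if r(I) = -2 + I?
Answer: -445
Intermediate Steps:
-49*Y(-11) + r(-2) = -49*9 + (-2 - 2) = -441 - 4 = -445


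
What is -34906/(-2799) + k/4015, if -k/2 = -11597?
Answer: 205067596/11237985 ≈ 18.248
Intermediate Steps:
k = 23194 (k = -2*(-11597) = 23194)
-34906/(-2799) + k/4015 = -34906/(-2799) + 23194/4015 = -34906*(-1/2799) + 23194*(1/4015) = 34906/2799 + 23194/4015 = 205067596/11237985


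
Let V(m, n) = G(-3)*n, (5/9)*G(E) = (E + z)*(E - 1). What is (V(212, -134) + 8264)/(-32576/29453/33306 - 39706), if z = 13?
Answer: -4392746125404/9737515509221 ≈ -0.45112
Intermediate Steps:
G(E) = 9*(-1 + E)*(13 + E)/5 (G(E) = 9*((E + 13)*(E - 1))/5 = 9*((13 + E)*(-1 + E))/5 = 9*((-1 + E)*(13 + E))/5 = 9*(-1 + E)*(13 + E)/5)
V(m, n) = -72*n (V(m, n) = (-117/5 + (9/5)*(-3)² + (108/5)*(-3))*n = (-117/5 + (9/5)*9 - 324/5)*n = (-117/5 + 81/5 - 324/5)*n = -72*n)
(V(212, -134) + 8264)/(-32576/29453/33306 - 39706) = (-72*(-134) + 8264)/(-32576/29453/33306 - 39706) = (9648 + 8264)/(-32576*1/29453*(1/33306) - 39706) = 17912/(-32576/29453*1/33306 - 39706) = 17912/(-16288/490480809 - 39706) = 17912/(-19475031018442/490480809) = 17912*(-490480809/19475031018442) = -4392746125404/9737515509221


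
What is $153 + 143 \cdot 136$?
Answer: $19601$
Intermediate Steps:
$153 + 143 \cdot 136 = 153 + 19448 = 19601$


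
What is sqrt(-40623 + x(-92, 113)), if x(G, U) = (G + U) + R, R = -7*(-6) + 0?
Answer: 52*I*sqrt(15) ≈ 201.4*I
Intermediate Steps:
R = 42 (R = 42 + 0 = 42)
x(G, U) = 42 + G + U (x(G, U) = (G + U) + 42 = 42 + G + U)
sqrt(-40623 + x(-92, 113)) = sqrt(-40623 + (42 - 92 + 113)) = sqrt(-40623 + 63) = sqrt(-40560) = 52*I*sqrt(15)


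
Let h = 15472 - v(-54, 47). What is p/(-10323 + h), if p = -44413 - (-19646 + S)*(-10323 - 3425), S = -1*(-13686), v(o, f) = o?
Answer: -81982493/5203 ≈ -15757.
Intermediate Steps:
h = 15526 (h = 15472 - 1*(-54) = 15472 + 54 = 15526)
S = 13686
p = -81982493 (p = -44413 - (-19646 + 13686)*(-10323 - 3425) = -44413 - (-5960)*(-13748) = -44413 - 1*81938080 = -44413 - 81938080 = -81982493)
p/(-10323 + h) = -81982493/(-10323 + 15526) = -81982493/5203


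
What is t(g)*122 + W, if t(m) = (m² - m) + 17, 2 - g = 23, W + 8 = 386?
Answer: 58816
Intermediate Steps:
W = 378 (W = -8 + 386 = 378)
g = -21 (g = 2 - 1*23 = 2 - 23 = -21)
t(m) = 17 + m² - m
t(g)*122 + W = (17 + (-21)² - 1*(-21))*122 + 378 = (17 + 441 + 21)*122 + 378 = 479*122 + 378 = 58438 + 378 = 58816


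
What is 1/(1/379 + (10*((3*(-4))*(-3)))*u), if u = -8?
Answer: -379/1091519 ≈ -0.00034722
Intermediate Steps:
1/(1/379 + (10*((3*(-4))*(-3)))*u) = 1/(1/379 + (10*((3*(-4))*(-3)))*(-8)) = 1/(1/379 + (10*(-12*(-3)))*(-8)) = 1/(1/379 + (10*36)*(-8)) = 1/(1/379 + 360*(-8)) = 1/(1/379 - 2880) = 1/(-1091519/379) = -379/1091519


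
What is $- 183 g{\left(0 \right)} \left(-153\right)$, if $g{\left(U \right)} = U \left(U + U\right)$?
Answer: $0$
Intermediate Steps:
$g{\left(U \right)} = 2 U^{2}$ ($g{\left(U \right)} = U 2 U = 2 U^{2}$)
$- 183 g{\left(0 \right)} \left(-153\right) = - 183 \cdot 2 \cdot 0^{2} \left(-153\right) = - 183 \cdot 2 \cdot 0 \left(-153\right) = \left(-183\right) 0 \left(-153\right) = 0 \left(-153\right) = 0$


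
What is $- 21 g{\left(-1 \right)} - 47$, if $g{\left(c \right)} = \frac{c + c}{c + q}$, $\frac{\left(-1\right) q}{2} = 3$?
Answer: $-53$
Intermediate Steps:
$q = -6$ ($q = \left(-2\right) 3 = -6$)
$g{\left(c \right)} = \frac{2 c}{-6 + c}$ ($g{\left(c \right)} = \frac{c + c}{c - 6} = \frac{2 c}{-6 + c}$)
$- 21 g{\left(-1 \right)} - 47 = - 21 \cdot 2 \left(-1\right) \frac{1}{-6 - 1} - 47 = - 21 \cdot 2 \left(-1\right) \frac{1}{-7} - 47 = - 21 \cdot 2 \left(-1\right) \left(- \frac{1}{7}\right) - 47 = \left(-21\right) \frac{2}{7} - 47 = -6 - 47 = -53$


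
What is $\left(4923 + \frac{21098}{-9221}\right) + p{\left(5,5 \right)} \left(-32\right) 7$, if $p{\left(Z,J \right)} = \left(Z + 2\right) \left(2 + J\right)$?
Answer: $- \frac{55835811}{9221} \approx -6055.3$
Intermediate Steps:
$p{\left(Z,J \right)} = \left(2 + J\right) \left(2 + Z\right)$ ($p{\left(Z,J \right)} = \left(2 + Z\right) \left(2 + J\right) = \left(2 + J\right) \left(2 + Z\right)$)
$\left(4923 + \frac{21098}{-9221}\right) + p{\left(5,5 \right)} \left(-32\right) 7 = \left(4923 + \frac{21098}{-9221}\right) + \left(4 + 2 \cdot 5 + 2 \cdot 5 + 5 \cdot 5\right) \left(-32\right) 7 = \left(4923 + 21098 \left(- \frac{1}{9221}\right)\right) + \left(4 + 10 + 10 + 25\right) \left(-32\right) 7 = \left(4923 - \frac{21098}{9221}\right) + 49 \left(-32\right) 7 = \frac{45373885}{9221} - 10976 = - \frac{55835811}{9221}$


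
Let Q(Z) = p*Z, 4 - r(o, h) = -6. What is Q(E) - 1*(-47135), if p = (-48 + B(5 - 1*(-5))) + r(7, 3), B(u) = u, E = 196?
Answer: 41647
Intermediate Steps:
r(o, h) = 10 (r(o, h) = 4 - 1*(-6) = 4 + 6 = 10)
p = -28 (p = (-48 + (5 - 1*(-5))) + 10 = (-48 + (5 + 5)) + 10 = (-48 + 10) + 10 = -38 + 10 = -28)
Q(Z) = -28*Z
Q(E) - 1*(-47135) = -28*196 - 1*(-47135) = -5488 + 47135 = 41647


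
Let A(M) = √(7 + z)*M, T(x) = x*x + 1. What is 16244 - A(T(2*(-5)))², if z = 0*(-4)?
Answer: -55163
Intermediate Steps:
z = 0
T(x) = 1 + x² (T(x) = x² + 1 = 1 + x²)
A(M) = M*√7 (A(M) = √(7 + 0)*M = √7*M = M*√7)
16244 - A(T(2*(-5)))² = 16244 - ((1 + (2*(-5))²)*√7)² = 16244 - ((1 + (-10)²)*√7)² = 16244 - ((1 + 100)*√7)² = 16244 - (101*√7)² = 16244 - 1*71407 = 16244 - 71407 = -55163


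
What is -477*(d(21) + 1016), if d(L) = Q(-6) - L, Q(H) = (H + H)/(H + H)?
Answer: -475092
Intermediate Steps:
Q(H) = 1 (Q(H) = (2*H)/((2*H)) = (2*H)*(1/(2*H)) = 1)
d(L) = 1 - L
-477*(d(21) + 1016) = -477*((1 - 1*21) + 1016) = -477*((1 - 21) + 1016) = -477*(-20 + 1016) = -477*996 = -475092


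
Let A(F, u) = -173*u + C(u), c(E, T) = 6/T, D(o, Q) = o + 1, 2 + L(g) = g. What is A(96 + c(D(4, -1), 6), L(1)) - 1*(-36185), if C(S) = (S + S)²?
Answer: 36362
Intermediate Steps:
L(g) = -2 + g
C(S) = 4*S² (C(S) = (2*S)² = 4*S²)
D(o, Q) = 1 + o
A(F, u) = -173*u + 4*u²
A(96 + c(D(4, -1), 6), L(1)) - 1*(-36185) = (-2 + 1)*(-173 + 4*(-2 + 1)) - 1*(-36185) = -(-173 + 4*(-1)) + 36185 = -(-173 - 4) + 36185 = -1*(-177) + 36185 = 177 + 36185 = 36362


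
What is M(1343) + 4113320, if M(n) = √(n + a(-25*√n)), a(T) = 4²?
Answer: 4113320 + 3*√151 ≈ 4.1134e+6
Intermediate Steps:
a(T) = 16
M(n) = √(16 + n) (M(n) = √(n + 16) = √(16 + n))
M(1343) + 4113320 = √(16 + 1343) + 4113320 = √1359 + 4113320 = 3*√151 + 4113320 = 4113320 + 3*√151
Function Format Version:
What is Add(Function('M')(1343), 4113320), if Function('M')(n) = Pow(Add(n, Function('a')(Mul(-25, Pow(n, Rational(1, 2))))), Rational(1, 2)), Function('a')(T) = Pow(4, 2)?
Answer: Add(4113320, Mul(3, Pow(151, Rational(1, 2)))) ≈ 4.1134e+6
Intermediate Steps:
Function('a')(T) = 16
Function('M')(n) = Pow(Add(16, n), Rational(1, 2)) (Function('M')(n) = Pow(Add(n, 16), Rational(1, 2)) = Pow(Add(16, n), Rational(1, 2)))
Add(Function('M')(1343), 4113320) = Add(Pow(Add(16, 1343), Rational(1, 2)), 4113320) = Add(Pow(1359, Rational(1, 2)), 4113320) = Add(Mul(3, Pow(151, Rational(1, 2))), 4113320) = Add(4113320, Mul(3, Pow(151, Rational(1, 2))))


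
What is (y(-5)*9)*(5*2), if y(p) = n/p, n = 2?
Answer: -36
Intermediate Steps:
y(p) = 2/p
(y(-5)*9)*(5*2) = ((2/(-5))*9)*(5*2) = ((2*(-1/5))*9)*10 = -2/5*9*10 = -18/5*10 = -36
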